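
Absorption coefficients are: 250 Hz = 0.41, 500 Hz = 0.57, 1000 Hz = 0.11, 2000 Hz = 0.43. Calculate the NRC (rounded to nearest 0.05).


Given values:
  a_250 = 0.41, a_500 = 0.57
  a_1000 = 0.11, a_2000 = 0.43
Formula: NRC = (a250 + a500 + a1000 + a2000) / 4
Sum = 0.41 + 0.57 + 0.11 + 0.43 = 1.52
NRC = 1.52 / 4 = 0.38
Rounded to nearest 0.05: 0.4

0.4


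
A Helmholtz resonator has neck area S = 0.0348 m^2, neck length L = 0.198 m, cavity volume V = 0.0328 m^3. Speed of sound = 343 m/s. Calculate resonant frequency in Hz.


Given values:
  S = 0.0348 m^2, L = 0.198 m, V = 0.0328 m^3, c = 343 m/s
Formula: f = (c / (2*pi)) * sqrt(S / (V * L))
Compute V * L = 0.0328 * 0.198 = 0.0064944
Compute S / (V * L) = 0.0348 / 0.0064944 = 5.3585
Compute sqrt(5.3585) = 2.314843
Compute c / (2*pi) = 343 / 6.283185 = 54.590148
f = 54.590148 * 2.314843 = 126.37

126.37 Hz


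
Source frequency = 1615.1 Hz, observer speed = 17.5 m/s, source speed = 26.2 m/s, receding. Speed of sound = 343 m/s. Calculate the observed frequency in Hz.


Given values:
  f_s = 1615.1 Hz, v_o = 17.5 m/s, v_s = 26.2 m/s
  Direction: receding
Formula: f_o = f_s * (c - v_o) / (c + v_s)
Numerator: c - v_o = 343 - 17.5 = 325.5
Denominator: c + v_s = 343 + 26.2 = 369.2
f_o = 1615.1 * 325.5 / 369.2 = 1423.93

1423.93 Hz


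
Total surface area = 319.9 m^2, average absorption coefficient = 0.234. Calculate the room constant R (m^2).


Given values:
  S = 319.9 m^2, alpha = 0.234
Formula: R = S * alpha / (1 - alpha)
Numerator: 319.9 * 0.234 = 74.8566
Denominator: 1 - 0.234 = 0.766
R = 74.8566 / 0.766 = 97.72

97.72 m^2


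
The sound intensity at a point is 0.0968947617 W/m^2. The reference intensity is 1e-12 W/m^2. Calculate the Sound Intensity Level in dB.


Given values:
  I = 0.0968947617 W/m^2
  I_ref = 1e-12 W/m^2
Formula: SIL = 10 * log10(I / I_ref)
Compute ratio: I / I_ref = 96894761700
Compute log10: log10(96894761700) = 10.9863
Multiply: SIL = 10 * 10.9863 = 109.86

109.86 dB


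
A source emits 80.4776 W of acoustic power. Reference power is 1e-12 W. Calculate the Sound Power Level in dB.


Given values:
  W = 80.4776 W
  W_ref = 1e-12 W
Formula: SWL = 10 * log10(W / W_ref)
Compute ratio: W / W_ref = 80477600000000
Compute log10: log10(80477600000000) = 13.905675
Multiply: SWL = 10 * 13.905675 = 139.06

139.06 dB


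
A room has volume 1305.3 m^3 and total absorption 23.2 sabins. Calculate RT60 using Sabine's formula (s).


Given values:
  V = 1305.3 m^3
  A = 23.2 sabins
Formula: RT60 = 0.161 * V / A
Numerator: 0.161 * 1305.3 = 210.1533
RT60 = 210.1533 / 23.2 = 9.058

9.058 s


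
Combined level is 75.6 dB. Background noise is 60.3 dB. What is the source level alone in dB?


Given values:
  L_total = 75.6 dB, L_bg = 60.3 dB
Formula: L_source = 10 * log10(10^(L_total/10) - 10^(L_bg/10))
Convert to linear:
  10^(75.6/10) = 36307805.477
  10^(60.3/10) = 1071519.3052
Difference: 36307805.477 - 1071519.3052 = 35236286.1718
L_source = 10 * log10(35236286.1718) = 75.47

75.47 dB


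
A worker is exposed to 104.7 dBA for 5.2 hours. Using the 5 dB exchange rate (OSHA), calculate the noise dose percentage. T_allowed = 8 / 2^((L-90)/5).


Given values:
  L = 104.7 dBA, T = 5.2 hours
Formula: T_allowed = 8 / 2^((L - 90) / 5)
Compute exponent: (104.7 - 90) / 5 = 2.94
Compute 2^(2.94) = 7.674113
T_allowed = 8 / 7.674113 = 1.042466 hours
Dose = (T / T_allowed) * 100
Dose = (5.2 / 1.042466) * 100 = 498.82

498.82 %


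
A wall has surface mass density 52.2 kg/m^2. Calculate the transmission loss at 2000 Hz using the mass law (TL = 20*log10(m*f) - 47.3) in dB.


Given values:
  m = 52.2 kg/m^2, f = 2000 Hz
Formula: TL = 20 * log10(m * f) - 47.3
Compute m * f = 52.2 * 2000 = 104400.0
Compute log10(104400.0) = 5.0187
Compute 20 * 5.0187 = 100.374
TL = 100.374 - 47.3 = 53.07

53.07 dB


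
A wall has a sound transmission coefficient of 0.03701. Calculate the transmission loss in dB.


Given values:
  tau = 0.03701
Formula: TL = 10 * log10(1 / tau)
Compute 1 / tau = 1 / 0.03701 = 27.0197
Compute log10(27.0197) = 1.431681
TL = 10 * 1.431681 = 14.32

14.32 dB


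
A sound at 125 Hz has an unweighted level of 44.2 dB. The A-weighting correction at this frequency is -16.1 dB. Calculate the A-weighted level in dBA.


Given values:
  SPL = 44.2 dB
  A-weighting at 125 Hz = -16.1 dB
Formula: L_A = SPL + A_weight
L_A = 44.2 + (-16.1)
L_A = 28.1

28.1 dBA


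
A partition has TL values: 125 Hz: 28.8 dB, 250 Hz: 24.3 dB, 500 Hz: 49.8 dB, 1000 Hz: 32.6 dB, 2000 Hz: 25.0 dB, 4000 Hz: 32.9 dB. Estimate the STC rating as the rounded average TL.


Given TL values at each frequency:
  125 Hz: 28.8 dB
  250 Hz: 24.3 dB
  500 Hz: 49.8 dB
  1000 Hz: 32.6 dB
  2000 Hz: 25.0 dB
  4000 Hz: 32.9 dB
Formula: STC ~ round(average of TL values)
Sum = 28.8 + 24.3 + 49.8 + 32.6 + 25.0 + 32.9 = 193.4
Average = 193.4 / 6 = 32.23
Rounded: 32

32


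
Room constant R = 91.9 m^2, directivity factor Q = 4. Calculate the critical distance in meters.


Given values:
  R = 91.9 m^2, Q = 4
Formula: d_c = 0.141 * sqrt(Q * R)
Compute Q * R = 4 * 91.9 = 367.6
Compute sqrt(367.6) = 19.1729
d_c = 0.141 * 19.1729 = 2.703

2.703 m


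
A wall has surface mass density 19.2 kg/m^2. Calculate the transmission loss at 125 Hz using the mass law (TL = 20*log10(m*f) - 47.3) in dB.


Given values:
  m = 19.2 kg/m^2, f = 125 Hz
Formula: TL = 20 * log10(m * f) - 47.3
Compute m * f = 19.2 * 125 = 2400.0
Compute log10(2400.0) = 3.380211
Compute 20 * 3.380211 = 67.6042
TL = 67.6042 - 47.3 = 20.3

20.3 dB


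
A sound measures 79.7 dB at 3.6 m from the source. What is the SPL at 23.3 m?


Given values:
  SPL1 = 79.7 dB, r1 = 3.6 m, r2 = 23.3 m
Formula: SPL2 = SPL1 - 20 * log10(r2 / r1)
Compute ratio: r2 / r1 = 23.3 / 3.6 = 6.4722
Compute log10: log10(6.4722) = 0.811052
Compute drop: 20 * 0.811052 = 16.221
SPL2 = 79.7 - 16.221 = 63.48

63.48 dB


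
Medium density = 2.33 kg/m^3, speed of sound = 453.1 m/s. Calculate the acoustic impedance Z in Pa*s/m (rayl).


Given values:
  rho = 2.33 kg/m^3
  c = 453.1 m/s
Formula: Z = rho * c
Z = 2.33 * 453.1
Z = 1055.72

1055.72 rayl


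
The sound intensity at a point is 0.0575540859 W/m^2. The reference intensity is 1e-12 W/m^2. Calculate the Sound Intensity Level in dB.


Given values:
  I = 0.0575540859 W/m^2
  I_ref = 1e-12 W/m^2
Formula: SIL = 10 * log10(I / I_ref)
Compute ratio: I / I_ref = 57554085900
Compute log10: log10(57554085900) = 10.760076
Multiply: SIL = 10 * 10.760076 = 107.6

107.6 dB


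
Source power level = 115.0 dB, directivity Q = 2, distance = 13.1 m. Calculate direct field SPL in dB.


Given values:
  Lw = 115.0 dB, Q = 2, r = 13.1 m
Formula: SPL = Lw + 10 * log10(Q / (4 * pi * r^2))
Compute 4 * pi * r^2 = 4 * pi * 13.1^2 = 2156.5149
Compute Q / denom = 2 / 2156.5149 = 0.00092742
Compute 10 * log10(0.00092742) = -30.3272
SPL = 115.0 + (-30.3272) = 84.67

84.67 dB


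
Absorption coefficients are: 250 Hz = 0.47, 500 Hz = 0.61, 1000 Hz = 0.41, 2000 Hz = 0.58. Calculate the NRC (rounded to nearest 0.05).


Given values:
  a_250 = 0.47, a_500 = 0.61
  a_1000 = 0.41, a_2000 = 0.58
Formula: NRC = (a250 + a500 + a1000 + a2000) / 4
Sum = 0.47 + 0.61 + 0.41 + 0.58 = 2.07
NRC = 2.07 / 4 = 0.5175
Rounded to nearest 0.05: 0.5

0.5


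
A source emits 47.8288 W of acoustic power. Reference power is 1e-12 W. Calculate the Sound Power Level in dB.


Given values:
  W = 47.8288 W
  W_ref = 1e-12 W
Formula: SWL = 10 * log10(W / W_ref)
Compute ratio: W / W_ref = 47828800000000
Compute log10: log10(47828800000000) = 13.679689
Multiply: SWL = 10 * 13.679689 = 136.8

136.8 dB


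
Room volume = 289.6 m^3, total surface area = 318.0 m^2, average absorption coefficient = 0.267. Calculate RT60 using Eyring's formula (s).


Given values:
  V = 289.6 m^3, S = 318.0 m^2, alpha = 0.267
Formula: RT60 = 0.161 * V / (-S * ln(1 - alpha))
Compute ln(1 - 0.267) = ln(0.733) = -0.31061
Denominator: -318.0 * -0.31061 = 98.774
Numerator: 0.161 * 289.6 = 46.6256
RT60 = 46.6256 / 98.774 = 0.472

0.472 s


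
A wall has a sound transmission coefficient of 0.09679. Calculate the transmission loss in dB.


Given values:
  tau = 0.09679
Formula: TL = 10 * log10(1 / tau)
Compute 1 / tau = 1 / 0.09679 = 10.3316
Compute log10(10.3316) = 1.014168
TL = 10 * 1.014168 = 10.14

10.14 dB


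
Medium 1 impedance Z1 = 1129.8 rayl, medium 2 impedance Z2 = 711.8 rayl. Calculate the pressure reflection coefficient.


Given values:
  Z1 = 1129.8 rayl, Z2 = 711.8 rayl
Formula: R = (Z2 - Z1) / (Z2 + Z1)
Numerator: Z2 - Z1 = 711.8 - 1129.8 = -418.0
Denominator: Z2 + Z1 = 711.8 + 1129.8 = 1841.6
R = -418.0 / 1841.6 = -0.227

-0.227


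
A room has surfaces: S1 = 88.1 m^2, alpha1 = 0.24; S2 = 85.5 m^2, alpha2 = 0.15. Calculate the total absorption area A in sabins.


Given surfaces:
  Surface 1: 88.1 * 0.24 = 21.144
  Surface 2: 85.5 * 0.15 = 12.825
Formula: A = sum(Si * alpha_i)
A = 21.144 + 12.825
A = 33.97

33.97 sabins


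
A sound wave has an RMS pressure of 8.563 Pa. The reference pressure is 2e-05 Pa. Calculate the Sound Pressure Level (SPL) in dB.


Given values:
  p = 8.563 Pa
  p_ref = 2e-05 Pa
Formula: SPL = 20 * log10(p / p_ref)
Compute ratio: p / p_ref = 8.563 / 2e-05 = 428150
Compute log10: log10(428150) = 5.631596
Multiply: SPL = 20 * 5.631596 = 112.63

112.63 dB


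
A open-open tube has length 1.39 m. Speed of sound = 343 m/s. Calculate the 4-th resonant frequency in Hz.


Given values:
  Tube type: open-open, L = 1.39 m, c = 343 m/s, n = 4
Formula: f_n = n * c / (2 * L)
Compute 2 * L = 2 * 1.39 = 2.78
f = 4 * 343 / 2.78
f = 493.53

493.53 Hz


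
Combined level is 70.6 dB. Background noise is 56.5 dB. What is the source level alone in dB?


Given values:
  L_total = 70.6 dB, L_bg = 56.5 dB
Formula: L_source = 10 * log10(10^(L_total/10) - 10^(L_bg/10))
Convert to linear:
  10^(70.6/10) = 11481536.215
  10^(56.5/10) = 446683.5922
Difference: 11481536.215 - 446683.5922 = 11034852.6228
L_source = 10 * log10(11034852.6228) = 70.43

70.43 dB


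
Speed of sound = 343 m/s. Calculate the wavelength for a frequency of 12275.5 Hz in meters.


Given values:
  c = 343 m/s, f = 12275.5 Hz
Formula: lambda = c / f
lambda = 343 / 12275.5
lambda = 0.0279

0.0279 m


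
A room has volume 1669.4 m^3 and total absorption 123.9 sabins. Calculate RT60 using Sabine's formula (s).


Given values:
  V = 1669.4 m^3
  A = 123.9 sabins
Formula: RT60 = 0.161 * V / A
Numerator: 0.161 * 1669.4 = 268.7734
RT60 = 268.7734 / 123.9 = 2.169

2.169 s


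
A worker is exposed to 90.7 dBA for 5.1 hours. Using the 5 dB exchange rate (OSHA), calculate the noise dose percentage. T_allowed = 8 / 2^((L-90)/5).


Given values:
  L = 90.7 dBA, T = 5.1 hours
Formula: T_allowed = 8 / 2^((L - 90) / 5)
Compute exponent: (90.7 - 90) / 5 = 0.14
Compute 2^(0.14) = 1.101905
T_allowed = 8 / 1.101905 = 7.260154 hours
Dose = (T / T_allowed) * 100
Dose = (5.1 / 7.260154) * 100 = 70.25

70.25 %


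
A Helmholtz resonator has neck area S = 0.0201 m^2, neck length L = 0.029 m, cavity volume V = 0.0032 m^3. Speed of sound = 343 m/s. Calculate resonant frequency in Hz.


Given values:
  S = 0.0201 m^2, L = 0.029 m, V = 0.0032 m^3, c = 343 m/s
Formula: f = (c / (2*pi)) * sqrt(S / (V * L))
Compute V * L = 0.0032 * 0.029 = 9.28e-05
Compute S / (V * L) = 0.0201 / 9.28e-05 = 216.5948
Compute sqrt(216.5948) = 14.71716
Compute c / (2*pi) = 343 / 6.283185 = 54.590148
f = 54.590148 * 14.71716 = 803.41

803.41 Hz


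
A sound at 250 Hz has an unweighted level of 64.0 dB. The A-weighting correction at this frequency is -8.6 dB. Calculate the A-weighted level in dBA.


Given values:
  SPL = 64.0 dB
  A-weighting at 250 Hz = -8.6 dB
Formula: L_A = SPL + A_weight
L_A = 64.0 + (-8.6)
L_A = 55.4

55.4 dBA


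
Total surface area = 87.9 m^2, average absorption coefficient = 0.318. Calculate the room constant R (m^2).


Given values:
  S = 87.9 m^2, alpha = 0.318
Formula: R = S * alpha / (1 - alpha)
Numerator: 87.9 * 0.318 = 27.9522
Denominator: 1 - 0.318 = 0.682
R = 27.9522 / 0.682 = 40.99

40.99 m^2


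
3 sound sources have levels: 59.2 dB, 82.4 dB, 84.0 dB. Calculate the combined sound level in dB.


Formula: L_total = 10 * log10( sum(10^(Li/10)) )
  Source 1: 10^(59.2/10) = 831763.7711
  Source 2: 10^(82.4/10) = 173780082.8749
  Source 3: 10^(84.0/10) = 251188643.151
Sum of linear values = 425800489.797
L_total = 10 * log10(425800489.797) = 86.29

86.29 dB


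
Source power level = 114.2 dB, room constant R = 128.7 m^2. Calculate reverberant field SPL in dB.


Given values:
  Lw = 114.2 dB, R = 128.7 m^2
Formula: SPL = Lw + 10 * log10(4 / R)
Compute 4 / R = 4 / 128.7 = 0.03108
Compute 10 * log10(0.03108) = -15.0752
SPL = 114.2 + (-15.0752) = 99.12

99.12 dB


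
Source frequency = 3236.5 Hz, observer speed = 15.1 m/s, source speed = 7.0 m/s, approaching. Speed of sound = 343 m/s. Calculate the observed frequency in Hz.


Given values:
  f_s = 3236.5 Hz, v_o = 15.1 m/s, v_s = 7.0 m/s
  Direction: approaching
Formula: f_o = f_s * (c + v_o) / (c - v_s)
Numerator: c + v_o = 343 + 15.1 = 358.1
Denominator: c - v_s = 343 - 7.0 = 336.0
f_o = 3236.5 * 358.1 / 336.0 = 3449.38

3449.38 Hz


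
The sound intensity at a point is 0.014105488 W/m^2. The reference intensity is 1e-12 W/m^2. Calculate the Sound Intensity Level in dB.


Given values:
  I = 0.014105488 W/m^2
  I_ref = 1e-12 W/m^2
Formula: SIL = 10 * log10(I / I_ref)
Compute ratio: I / I_ref = 14105488000
Compute log10: log10(14105488000) = 10.149388
Multiply: SIL = 10 * 10.149388 = 101.49

101.49 dB


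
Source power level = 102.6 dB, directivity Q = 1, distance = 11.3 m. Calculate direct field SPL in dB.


Given values:
  Lw = 102.6 dB, Q = 1, r = 11.3 m
Formula: SPL = Lw + 10 * log10(Q / (4 * pi * r^2))
Compute 4 * pi * r^2 = 4 * pi * 11.3^2 = 1604.5999
Compute Q / denom = 1 / 1604.5999 = 0.00062321
Compute 10 * log10(0.00062321) = -32.0537
SPL = 102.6 + (-32.0537) = 70.55

70.55 dB


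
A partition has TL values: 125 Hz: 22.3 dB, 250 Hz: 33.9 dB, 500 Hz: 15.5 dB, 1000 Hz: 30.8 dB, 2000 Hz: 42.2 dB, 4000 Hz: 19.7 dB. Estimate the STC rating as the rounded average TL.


Given TL values at each frequency:
  125 Hz: 22.3 dB
  250 Hz: 33.9 dB
  500 Hz: 15.5 dB
  1000 Hz: 30.8 dB
  2000 Hz: 42.2 dB
  4000 Hz: 19.7 dB
Formula: STC ~ round(average of TL values)
Sum = 22.3 + 33.9 + 15.5 + 30.8 + 42.2 + 19.7 = 164.4
Average = 164.4 / 6 = 27.4
Rounded: 27

27


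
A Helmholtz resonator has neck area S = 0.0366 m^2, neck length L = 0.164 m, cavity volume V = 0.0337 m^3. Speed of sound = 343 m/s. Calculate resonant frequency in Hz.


Given values:
  S = 0.0366 m^2, L = 0.164 m, V = 0.0337 m^3, c = 343 m/s
Formula: f = (c / (2*pi)) * sqrt(S / (V * L))
Compute V * L = 0.0337 * 0.164 = 0.0055268
Compute S / (V * L) = 0.0366 / 0.0055268 = 6.6223
Compute sqrt(6.6223) = 2.573383
Compute c / (2*pi) = 343 / 6.283185 = 54.590148
f = 54.590148 * 2.573383 = 140.48

140.48 Hz


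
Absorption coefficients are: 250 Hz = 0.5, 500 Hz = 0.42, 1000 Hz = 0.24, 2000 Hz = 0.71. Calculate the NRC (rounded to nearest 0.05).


Given values:
  a_250 = 0.5, a_500 = 0.42
  a_1000 = 0.24, a_2000 = 0.71
Formula: NRC = (a250 + a500 + a1000 + a2000) / 4
Sum = 0.5 + 0.42 + 0.24 + 0.71 = 1.87
NRC = 1.87 / 4 = 0.4675
Rounded to nearest 0.05: 0.45

0.45


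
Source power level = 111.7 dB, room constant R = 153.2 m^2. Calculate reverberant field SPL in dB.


Given values:
  Lw = 111.7 dB, R = 153.2 m^2
Formula: SPL = Lw + 10 * log10(4 / R)
Compute 4 / R = 4 / 153.2 = 0.02611
Compute 10 * log10(0.02611) = -15.8319
SPL = 111.7 + (-15.8319) = 95.87

95.87 dB


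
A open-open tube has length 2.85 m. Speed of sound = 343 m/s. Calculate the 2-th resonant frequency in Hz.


Given values:
  Tube type: open-open, L = 2.85 m, c = 343 m/s, n = 2
Formula: f_n = n * c / (2 * L)
Compute 2 * L = 2 * 2.85 = 5.7
f = 2 * 343 / 5.7
f = 120.35

120.35 Hz


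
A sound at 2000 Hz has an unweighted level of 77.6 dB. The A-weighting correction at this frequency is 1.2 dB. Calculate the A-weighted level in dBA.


Given values:
  SPL = 77.6 dB
  A-weighting at 2000 Hz = 1.2 dB
Formula: L_A = SPL + A_weight
L_A = 77.6 + (1.2)
L_A = 78.8

78.8 dBA


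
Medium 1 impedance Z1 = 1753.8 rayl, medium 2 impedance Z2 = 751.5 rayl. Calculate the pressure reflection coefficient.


Given values:
  Z1 = 1753.8 rayl, Z2 = 751.5 rayl
Formula: R = (Z2 - Z1) / (Z2 + Z1)
Numerator: Z2 - Z1 = 751.5 - 1753.8 = -1002.3
Denominator: Z2 + Z1 = 751.5 + 1753.8 = 2505.3
R = -1002.3 / 2505.3 = -0.4001

-0.4001


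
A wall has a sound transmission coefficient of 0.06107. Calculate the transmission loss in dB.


Given values:
  tau = 0.06107
Formula: TL = 10 * log10(1 / tau)
Compute 1 / tau = 1 / 0.06107 = 16.3747
Compute log10(16.3747) = 1.214173
TL = 10 * 1.214173 = 12.14

12.14 dB


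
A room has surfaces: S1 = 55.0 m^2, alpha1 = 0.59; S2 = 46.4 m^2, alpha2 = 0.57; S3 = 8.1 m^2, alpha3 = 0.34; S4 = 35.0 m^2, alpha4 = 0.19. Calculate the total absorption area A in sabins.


Given surfaces:
  Surface 1: 55.0 * 0.59 = 32.45
  Surface 2: 46.4 * 0.57 = 26.448
  Surface 3: 8.1 * 0.34 = 2.754
  Surface 4: 35.0 * 0.19 = 6.65
Formula: A = sum(Si * alpha_i)
A = 32.45 + 26.448 + 2.754 + 6.65
A = 68.3

68.3 sabins


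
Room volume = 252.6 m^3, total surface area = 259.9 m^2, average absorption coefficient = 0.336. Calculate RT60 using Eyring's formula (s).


Given values:
  V = 252.6 m^3, S = 259.9 m^2, alpha = 0.336
Formula: RT60 = 0.161 * V / (-S * ln(1 - alpha))
Compute ln(1 - 0.336) = ln(0.664) = -0.409473
Denominator: -259.9 * -0.409473 = 106.422
Numerator: 0.161 * 252.6 = 40.6686
RT60 = 40.6686 / 106.422 = 0.382

0.382 s


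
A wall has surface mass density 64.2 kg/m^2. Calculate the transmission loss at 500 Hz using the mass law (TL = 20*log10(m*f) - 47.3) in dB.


Given values:
  m = 64.2 kg/m^2, f = 500 Hz
Formula: TL = 20 * log10(m * f) - 47.3
Compute m * f = 64.2 * 500 = 32100.0
Compute log10(32100.0) = 4.506505
Compute 20 * 4.506505 = 90.1301
TL = 90.1301 - 47.3 = 42.83

42.83 dB


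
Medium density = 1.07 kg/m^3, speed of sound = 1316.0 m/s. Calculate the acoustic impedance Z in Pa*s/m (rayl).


Given values:
  rho = 1.07 kg/m^3
  c = 1316.0 m/s
Formula: Z = rho * c
Z = 1.07 * 1316.0
Z = 1408.12

1408.12 rayl


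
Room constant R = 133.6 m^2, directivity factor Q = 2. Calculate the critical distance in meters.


Given values:
  R = 133.6 m^2, Q = 2
Formula: d_c = 0.141 * sqrt(Q * R)
Compute Q * R = 2 * 133.6 = 267.2
Compute sqrt(267.2) = 16.3463
d_c = 0.141 * 16.3463 = 2.305

2.305 m


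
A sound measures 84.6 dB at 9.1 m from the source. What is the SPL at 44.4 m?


Given values:
  SPL1 = 84.6 dB, r1 = 9.1 m, r2 = 44.4 m
Formula: SPL2 = SPL1 - 20 * log10(r2 / r1)
Compute ratio: r2 / r1 = 44.4 / 9.1 = 4.8791
Compute log10: log10(4.8791) = 0.68834
Compute drop: 20 * 0.68834 = 13.7668
SPL2 = 84.6 - 13.7668 = 70.83

70.83 dB


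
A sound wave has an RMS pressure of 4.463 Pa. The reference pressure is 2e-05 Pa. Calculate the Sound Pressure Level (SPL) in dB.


Given values:
  p = 4.463 Pa
  p_ref = 2e-05 Pa
Formula: SPL = 20 * log10(p / p_ref)
Compute ratio: p / p_ref = 4.463 / 2e-05 = 223150
Compute log10: log10(223150) = 5.348597
Multiply: SPL = 20 * 5.348597 = 106.97

106.97 dB


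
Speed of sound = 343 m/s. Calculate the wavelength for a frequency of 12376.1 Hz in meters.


Given values:
  c = 343 m/s, f = 12376.1 Hz
Formula: lambda = c / f
lambda = 343 / 12376.1
lambda = 0.0277

0.0277 m


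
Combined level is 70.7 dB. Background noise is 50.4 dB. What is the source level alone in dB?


Given values:
  L_total = 70.7 dB, L_bg = 50.4 dB
Formula: L_source = 10 * log10(10^(L_total/10) - 10^(L_bg/10))
Convert to linear:
  10^(70.7/10) = 11748975.5494
  10^(50.4/10) = 109647.8196
Difference: 11748975.5494 - 109647.8196 = 11639327.7298
L_source = 10 * log10(11639327.7298) = 70.66

70.66 dB


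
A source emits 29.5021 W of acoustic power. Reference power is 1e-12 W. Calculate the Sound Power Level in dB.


Given values:
  W = 29.5021 W
  W_ref = 1e-12 W
Formula: SWL = 10 * log10(W / W_ref)
Compute ratio: W / W_ref = 29502100000000
Compute log10: log10(29502100000000) = 13.469853
Multiply: SWL = 10 * 13.469853 = 134.7

134.7 dB


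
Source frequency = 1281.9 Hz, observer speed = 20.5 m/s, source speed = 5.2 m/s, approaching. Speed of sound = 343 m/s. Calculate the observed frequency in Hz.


Given values:
  f_s = 1281.9 Hz, v_o = 20.5 m/s, v_s = 5.2 m/s
  Direction: approaching
Formula: f_o = f_s * (c + v_o) / (c - v_s)
Numerator: c + v_o = 343 + 20.5 = 363.5
Denominator: c - v_s = 343 - 5.2 = 337.8
f_o = 1281.9 * 363.5 / 337.8 = 1379.43

1379.43 Hz


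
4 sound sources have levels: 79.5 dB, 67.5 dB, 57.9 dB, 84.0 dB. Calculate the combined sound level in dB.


Formula: L_total = 10 * log10( sum(10^(Li/10)) )
  Source 1: 10^(79.5/10) = 89125093.8134
  Source 2: 10^(67.5/10) = 5623413.2519
  Source 3: 10^(57.9/10) = 616595.0019
  Source 4: 10^(84.0/10) = 251188643.151
Sum of linear values = 346553745.2182
L_total = 10 * log10(346553745.2182) = 85.4

85.4 dB


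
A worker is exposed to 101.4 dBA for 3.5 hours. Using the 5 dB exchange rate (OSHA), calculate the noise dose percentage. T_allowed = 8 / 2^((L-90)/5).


Given values:
  L = 101.4 dBA, T = 3.5 hours
Formula: T_allowed = 8 / 2^((L - 90) / 5)
Compute exponent: (101.4 - 90) / 5 = 2.28
Compute 2^(2.28) = 4.85678
T_allowed = 8 / 4.85678 = 1.647182 hours
Dose = (T / T_allowed) * 100
Dose = (3.5 / 1.647182) * 100 = 212.48

212.48 %


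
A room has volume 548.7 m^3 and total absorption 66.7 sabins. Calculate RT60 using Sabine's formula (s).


Given values:
  V = 548.7 m^3
  A = 66.7 sabins
Formula: RT60 = 0.161 * V / A
Numerator: 0.161 * 548.7 = 88.3407
RT60 = 88.3407 / 66.7 = 1.324

1.324 s


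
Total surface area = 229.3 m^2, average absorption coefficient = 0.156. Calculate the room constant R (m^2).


Given values:
  S = 229.3 m^2, alpha = 0.156
Formula: R = S * alpha / (1 - alpha)
Numerator: 229.3 * 0.156 = 35.7708
Denominator: 1 - 0.156 = 0.844
R = 35.7708 / 0.844 = 42.38

42.38 m^2


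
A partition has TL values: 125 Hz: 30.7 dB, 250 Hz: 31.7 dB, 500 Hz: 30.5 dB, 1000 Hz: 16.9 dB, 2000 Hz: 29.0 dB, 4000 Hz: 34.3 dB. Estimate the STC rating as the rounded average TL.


Given TL values at each frequency:
  125 Hz: 30.7 dB
  250 Hz: 31.7 dB
  500 Hz: 30.5 dB
  1000 Hz: 16.9 dB
  2000 Hz: 29.0 dB
  4000 Hz: 34.3 dB
Formula: STC ~ round(average of TL values)
Sum = 30.7 + 31.7 + 30.5 + 16.9 + 29.0 + 34.3 = 173.1
Average = 173.1 / 6 = 28.85
Rounded: 29

29


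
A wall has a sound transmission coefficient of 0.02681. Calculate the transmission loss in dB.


Given values:
  tau = 0.02681
Formula: TL = 10 * log10(1 / tau)
Compute 1 / tau = 1 / 0.02681 = 37.2995
Compute log10(37.2995) = 1.571703
TL = 10 * 1.571703 = 15.72

15.72 dB


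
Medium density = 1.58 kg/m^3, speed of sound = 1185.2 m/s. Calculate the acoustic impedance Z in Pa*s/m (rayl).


Given values:
  rho = 1.58 kg/m^3
  c = 1185.2 m/s
Formula: Z = rho * c
Z = 1.58 * 1185.2
Z = 1872.62

1872.62 rayl


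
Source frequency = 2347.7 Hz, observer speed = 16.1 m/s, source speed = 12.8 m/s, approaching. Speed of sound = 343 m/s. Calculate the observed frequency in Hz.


Given values:
  f_s = 2347.7 Hz, v_o = 16.1 m/s, v_s = 12.8 m/s
  Direction: approaching
Formula: f_o = f_s * (c + v_o) / (c - v_s)
Numerator: c + v_o = 343 + 16.1 = 359.1
Denominator: c - v_s = 343 - 12.8 = 330.2
f_o = 2347.7 * 359.1 / 330.2 = 2553.18

2553.18 Hz


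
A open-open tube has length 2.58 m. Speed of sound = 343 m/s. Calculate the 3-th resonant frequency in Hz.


Given values:
  Tube type: open-open, L = 2.58 m, c = 343 m/s, n = 3
Formula: f_n = n * c / (2 * L)
Compute 2 * L = 2 * 2.58 = 5.16
f = 3 * 343 / 5.16
f = 199.42

199.42 Hz


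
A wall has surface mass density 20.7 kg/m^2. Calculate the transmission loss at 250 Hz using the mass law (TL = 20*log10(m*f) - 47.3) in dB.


Given values:
  m = 20.7 kg/m^2, f = 250 Hz
Formula: TL = 20 * log10(m * f) - 47.3
Compute m * f = 20.7 * 250 = 5175.0
Compute log10(5175.0) = 3.71391
Compute 20 * 3.71391 = 74.2782
TL = 74.2782 - 47.3 = 26.98

26.98 dB


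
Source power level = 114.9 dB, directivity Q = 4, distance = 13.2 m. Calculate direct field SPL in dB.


Given values:
  Lw = 114.9 dB, Q = 4, r = 13.2 m
Formula: SPL = Lw + 10 * log10(Q / (4 * pi * r^2))
Compute 4 * pi * r^2 = 4 * pi * 13.2^2 = 2189.5644
Compute Q / denom = 4 / 2189.5644 = 0.00182685
Compute 10 * log10(0.00182685) = -27.383
SPL = 114.9 + (-27.383) = 87.52

87.52 dB


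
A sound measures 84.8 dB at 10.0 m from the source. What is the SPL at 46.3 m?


Given values:
  SPL1 = 84.8 dB, r1 = 10.0 m, r2 = 46.3 m
Formula: SPL2 = SPL1 - 20 * log10(r2 / r1)
Compute ratio: r2 / r1 = 46.3 / 10.0 = 4.63
Compute log10: log10(4.63) = 0.665581
Compute drop: 20 * 0.665581 = 13.3116
SPL2 = 84.8 - 13.3116 = 71.49

71.49 dB


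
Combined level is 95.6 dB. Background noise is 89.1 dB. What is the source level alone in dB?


Given values:
  L_total = 95.6 dB, L_bg = 89.1 dB
Formula: L_source = 10 * log10(10^(L_total/10) - 10^(L_bg/10))
Convert to linear:
  10^(95.6/10) = 3630780547.701
  10^(89.1/10) = 812830516.1641
Difference: 3630780547.701 - 812830516.1641 = 2817950031.5369
L_source = 10 * log10(2817950031.5369) = 94.5

94.5 dB


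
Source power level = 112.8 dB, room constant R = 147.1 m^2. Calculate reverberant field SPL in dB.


Given values:
  Lw = 112.8 dB, R = 147.1 m^2
Formula: SPL = Lw + 10 * log10(4 / R)
Compute 4 / R = 4 / 147.1 = 0.027192
Compute 10 * log10(0.027192) = -15.6556
SPL = 112.8 + (-15.6556) = 97.14

97.14 dB


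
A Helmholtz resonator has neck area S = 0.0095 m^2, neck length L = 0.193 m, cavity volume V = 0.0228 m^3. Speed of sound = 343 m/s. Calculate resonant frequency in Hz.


Given values:
  S = 0.0095 m^2, L = 0.193 m, V = 0.0228 m^3, c = 343 m/s
Formula: f = (c / (2*pi)) * sqrt(S / (V * L))
Compute V * L = 0.0228 * 0.193 = 0.0044004
Compute S / (V * L) = 0.0095 / 0.0044004 = 2.1589
Compute sqrt(2.1589) = 1.46932
Compute c / (2*pi) = 343 / 6.283185 = 54.590148
f = 54.590148 * 1.46932 = 80.21

80.21 Hz


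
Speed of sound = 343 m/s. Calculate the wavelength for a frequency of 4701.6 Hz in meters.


Given values:
  c = 343 m/s, f = 4701.6 Hz
Formula: lambda = c / f
lambda = 343 / 4701.6
lambda = 0.073

0.073 m


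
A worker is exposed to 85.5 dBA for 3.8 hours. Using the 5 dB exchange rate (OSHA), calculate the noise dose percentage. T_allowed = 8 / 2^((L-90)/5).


Given values:
  L = 85.5 dBA, T = 3.8 hours
Formula: T_allowed = 8 / 2^((L - 90) / 5)
Compute exponent: (85.5 - 90) / 5 = -0.9
Compute 2^(-0.9) = 0.535887
T_allowed = 8 / 0.535887 = 14.92852 hours
Dose = (T / T_allowed) * 100
Dose = (3.8 / 14.92852) * 100 = 25.45

25.45 %


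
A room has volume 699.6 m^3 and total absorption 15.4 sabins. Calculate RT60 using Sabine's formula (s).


Given values:
  V = 699.6 m^3
  A = 15.4 sabins
Formula: RT60 = 0.161 * V / A
Numerator: 0.161 * 699.6 = 112.6356
RT60 = 112.6356 / 15.4 = 7.314

7.314 s


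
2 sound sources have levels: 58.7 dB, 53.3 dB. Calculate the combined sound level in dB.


Formula: L_total = 10 * log10( sum(10^(Li/10)) )
  Source 1: 10^(58.7/10) = 741310.2413
  Source 2: 10^(53.3/10) = 213796.209
Sum of linear values = 955106.4503
L_total = 10 * log10(955106.4503) = 59.8

59.8 dB


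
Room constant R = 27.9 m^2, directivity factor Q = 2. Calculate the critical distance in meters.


Given values:
  R = 27.9 m^2, Q = 2
Formula: d_c = 0.141 * sqrt(Q * R)
Compute Q * R = 2 * 27.9 = 55.8
Compute sqrt(55.8) = 7.4699
d_c = 0.141 * 7.4699 = 1.053

1.053 m


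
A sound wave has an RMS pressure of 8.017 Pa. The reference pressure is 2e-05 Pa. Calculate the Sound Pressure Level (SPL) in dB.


Given values:
  p = 8.017 Pa
  p_ref = 2e-05 Pa
Formula: SPL = 20 * log10(p / p_ref)
Compute ratio: p / p_ref = 8.017 / 2e-05 = 400850
Compute log10: log10(400850) = 5.602982
Multiply: SPL = 20 * 5.602982 = 112.06

112.06 dB


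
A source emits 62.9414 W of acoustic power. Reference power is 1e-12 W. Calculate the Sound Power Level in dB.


Given values:
  W = 62.9414 W
  W_ref = 1e-12 W
Formula: SWL = 10 * log10(W / W_ref)
Compute ratio: W / W_ref = 62941400000000
Compute log10: log10(62941400000000) = 13.798936
Multiply: SWL = 10 * 13.798936 = 137.99

137.99 dB


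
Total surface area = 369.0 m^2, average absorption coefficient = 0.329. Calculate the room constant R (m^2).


Given values:
  S = 369.0 m^2, alpha = 0.329
Formula: R = S * alpha / (1 - alpha)
Numerator: 369.0 * 0.329 = 121.401
Denominator: 1 - 0.329 = 0.671
R = 121.401 / 0.671 = 180.93

180.93 m^2


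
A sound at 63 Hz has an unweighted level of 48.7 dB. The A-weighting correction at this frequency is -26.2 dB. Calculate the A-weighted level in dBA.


Given values:
  SPL = 48.7 dB
  A-weighting at 63 Hz = -26.2 dB
Formula: L_A = SPL + A_weight
L_A = 48.7 + (-26.2)
L_A = 22.5

22.5 dBA


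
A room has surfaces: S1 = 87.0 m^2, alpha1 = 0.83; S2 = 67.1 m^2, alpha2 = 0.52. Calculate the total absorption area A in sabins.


Given surfaces:
  Surface 1: 87.0 * 0.83 = 72.21
  Surface 2: 67.1 * 0.52 = 34.892
Formula: A = sum(Si * alpha_i)
A = 72.21 + 34.892
A = 107.1

107.1 sabins


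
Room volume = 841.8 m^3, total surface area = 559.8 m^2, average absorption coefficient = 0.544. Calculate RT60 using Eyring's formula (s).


Given values:
  V = 841.8 m^3, S = 559.8 m^2, alpha = 0.544
Formula: RT60 = 0.161 * V / (-S * ln(1 - alpha))
Compute ln(1 - 0.544) = ln(0.456) = -0.785262
Denominator: -559.8 * -0.785262 = 439.5897
Numerator: 0.161 * 841.8 = 135.5298
RT60 = 135.5298 / 439.5897 = 0.308

0.308 s


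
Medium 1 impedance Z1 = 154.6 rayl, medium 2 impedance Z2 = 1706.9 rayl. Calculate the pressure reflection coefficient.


Given values:
  Z1 = 154.6 rayl, Z2 = 1706.9 rayl
Formula: R = (Z2 - Z1) / (Z2 + Z1)
Numerator: Z2 - Z1 = 1706.9 - 154.6 = 1552.3
Denominator: Z2 + Z1 = 1706.9 + 154.6 = 1861.5
R = 1552.3 / 1861.5 = 0.8339

0.8339


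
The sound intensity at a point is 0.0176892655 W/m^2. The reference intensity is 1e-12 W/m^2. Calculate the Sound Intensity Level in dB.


Given values:
  I = 0.0176892655 W/m^2
  I_ref = 1e-12 W/m^2
Formula: SIL = 10 * log10(I / I_ref)
Compute ratio: I / I_ref = 17689265500
Compute log10: log10(17689265500) = 10.24771
Multiply: SIL = 10 * 10.24771 = 102.48

102.48 dB


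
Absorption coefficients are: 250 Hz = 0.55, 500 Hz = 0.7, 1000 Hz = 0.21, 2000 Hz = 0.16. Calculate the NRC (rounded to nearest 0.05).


Given values:
  a_250 = 0.55, a_500 = 0.7
  a_1000 = 0.21, a_2000 = 0.16
Formula: NRC = (a250 + a500 + a1000 + a2000) / 4
Sum = 0.55 + 0.7 + 0.21 + 0.16 = 1.62
NRC = 1.62 / 4 = 0.405
Rounded to nearest 0.05: 0.4

0.4


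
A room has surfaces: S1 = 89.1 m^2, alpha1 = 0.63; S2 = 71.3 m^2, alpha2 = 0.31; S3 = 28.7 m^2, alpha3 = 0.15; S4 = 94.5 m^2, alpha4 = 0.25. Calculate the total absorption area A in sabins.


Given surfaces:
  Surface 1: 89.1 * 0.63 = 56.133
  Surface 2: 71.3 * 0.31 = 22.103
  Surface 3: 28.7 * 0.15 = 4.305
  Surface 4: 94.5 * 0.25 = 23.625
Formula: A = sum(Si * alpha_i)
A = 56.133 + 22.103 + 4.305 + 23.625
A = 106.17

106.17 sabins


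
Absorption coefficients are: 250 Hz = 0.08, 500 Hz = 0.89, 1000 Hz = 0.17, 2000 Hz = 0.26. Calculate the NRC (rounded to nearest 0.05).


Given values:
  a_250 = 0.08, a_500 = 0.89
  a_1000 = 0.17, a_2000 = 0.26
Formula: NRC = (a250 + a500 + a1000 + a2000) / 4
Sum = 0.08 + 0.89 + 0.17 + 0.26 = 1.4
NRC = 1.4 / 4 = 0.35
Rounded to nearest 0.05: 0.35

0.35


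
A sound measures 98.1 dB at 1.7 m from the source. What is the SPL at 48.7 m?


Given values:
  SPL1 = 98.1 dB, r1 = 1.7 m, r2 = 48.7 m
Formula: SPL2 = SPL1 - 20 * log10(r2 / r1)
Compute ratio: r2 / r1 = 48.7 / 1.7 = 28.6471
Compute log10: log10(28.6471) = 1.457081
Compute drop: 20 * 1.457081 = 29.1416
SPL2 = 98.1 - 29.1416 = 68.96

68.96 dB


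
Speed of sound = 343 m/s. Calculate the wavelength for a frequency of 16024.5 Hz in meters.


Given values:
  c = 343 m/s, f = 16024.5 Hz
Formula: lambda = c / f
lambda = 343 / 16024.5
lambda = 0.0214

0.0214 m


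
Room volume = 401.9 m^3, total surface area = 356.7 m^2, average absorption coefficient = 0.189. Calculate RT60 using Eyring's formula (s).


Given values:
  V = 401.9 m^3, S = 356.7 m^2, alpha = 0.189
Formula: RT60 = 0.161 * V / (-S * ln(1 - alpha))
Compute ln(1 - 0.189) = ln(0.811) = -0.209487
Denominator: -356.7 * -0.209487 = 74.724
Numerator: 0.161 * 401.9 = 64.7059
RT60 = 64.7059 / 74.724 = 0.866

0.866 s


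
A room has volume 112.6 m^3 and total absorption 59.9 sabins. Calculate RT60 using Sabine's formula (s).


Given values:
  V = 112.6 m^3
  A = 59.9 sabins
Formula: RT60 = 0.161 * V / A
Numerator: 0.161 * 112.6 = 18.1286
RT60 = 18.1286 / 59.9 = 0.303

0.303 s


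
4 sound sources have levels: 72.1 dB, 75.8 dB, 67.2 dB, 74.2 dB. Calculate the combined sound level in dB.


Formula: L_total = 10 * log10( sum(10^(Li/10)) )
  Source 1: 10^(72.1/10) = 16218100.9736
  Source 2: 10^(75.8/10) = 38018939.6321
  Source 3: 10^(67.2/10) = 5248074.6025
  Source 4: 10^(74.2/10) = 26302679.919
Sum of linear values = 85787795.1272
L_total = 10 * log10(85787795.1272) = 79.33

79.33 dB


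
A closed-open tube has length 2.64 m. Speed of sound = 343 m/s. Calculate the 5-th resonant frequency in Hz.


Given values:
  Tube type: closed-open, L = 2.64 m, c = 343 m/s, n = 5
Formula: f_n = (2n - 1) * c / (4 * L)
Compute 2n - 1 = 2*5 - 1 = 9
Compute 4 * L = 4 * 2.64 = 10.56
f = 9 * 343 / 10.56
f = 292.33

292.33 Hz


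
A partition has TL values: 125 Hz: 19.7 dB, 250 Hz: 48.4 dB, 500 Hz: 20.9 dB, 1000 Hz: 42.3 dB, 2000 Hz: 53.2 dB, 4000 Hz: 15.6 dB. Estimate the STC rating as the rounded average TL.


Given TL values at each frequency:
  125 Hz: 19.7 dB
  250 Hz: 48.4 dB
  500 Hz: 20.9 dB
  1000 Hz: 42.3 dB
  2000 Hz: 53.2 dB
  4000 Hz: 15.6 dB
Formula: STC ~ round(average of TL values)
Sum = 19.7 + 48.4 + 20.9 + 42.3 + 53.2 + 15.6 = 200.1
Average = 200.1 / 6 = 33.35
Rounded: 33

33


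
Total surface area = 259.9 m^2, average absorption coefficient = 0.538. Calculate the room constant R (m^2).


Given values:
  S = 259.9 m^2, alpha = 0.538
Formula: R = S * alpha / (1 - alpha)
Numerator: 259.9 * 0.538 = 139.8262
Denominator: 1 - 0.538 = 0.462
R = 139.8262 / 0.462 = 302.65

302.65 m^2


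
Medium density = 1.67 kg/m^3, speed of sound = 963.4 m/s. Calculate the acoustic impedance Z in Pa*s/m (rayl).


Given values:
  rho = 1.67 kg/m^3
  c = 963.4 m/s
Formula: Z = rho * c
Z = 1.67 * 963.4
Z = 1608.88

1608.88 rayl


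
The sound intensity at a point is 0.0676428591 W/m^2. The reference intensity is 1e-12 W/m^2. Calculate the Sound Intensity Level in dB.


Given values:
  I = 0.0676428591 W/m^2
  I_ref = 1e-12 W/m^2
Formula: SIL = 10 * log10(I / I_ref)
Compute ratio: I / I_ref = 67642859100
Compute log10: log10(67642859100) = 10.830222
Multiply: SIL = 10 * 10.830222 = 108.3

108.3 dB


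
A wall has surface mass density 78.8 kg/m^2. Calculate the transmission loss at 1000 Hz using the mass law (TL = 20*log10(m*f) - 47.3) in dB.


Given values:
  m = 78.8 kg/m^2, f = 1000 Hz
Formula: TL = 20 * log10(m * f) - 47.3
Compute m * f = 78.8 * 1000 = 78800.0
Compute log10(78800.0) = 4.896526
Compute 20 * 4.896526 = 97.9305
TL = 97.9305 - 47.3 = 50.63

50.63 dB


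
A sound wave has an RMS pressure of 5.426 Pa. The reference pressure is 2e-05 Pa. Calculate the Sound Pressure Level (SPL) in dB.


Given values:
  p = 5.426 Pa
  p_ref = 2e-05 Pa
Formula: SPL = 20 * log10(p / p_ref)
Compute ratio: p / p_ref = 5.426 / 2e-05 = 271300
Compute log10: log10(271300) = 5.43345
Multiply: SPL = 20 * 5.43345 = 108.67

108.67 dB


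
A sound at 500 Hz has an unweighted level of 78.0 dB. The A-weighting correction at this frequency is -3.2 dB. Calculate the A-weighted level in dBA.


Given values:
  SPL = 78.0 dB
  A-weighting at 500 Hz = -3.2 dB
Formula: L_A = SPL + A_weight
L_A = 78.0 + (-3.2)
L_A = 74.8

74.8 dBA


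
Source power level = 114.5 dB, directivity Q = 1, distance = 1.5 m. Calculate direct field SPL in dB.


Given values:
  Lw = 114.5 dB, Q = 1, r = 1.5 m
Formula: SPL = Lw + 10 * log10(Q / (4 * pi * r^2))
Compute 4 * pi * r^2 = 4 * pi * 1.5^2 = 28.2743
Compute Q / denom = 1 / 28.2743 = 0.03536781
Compute 10 * log10(0.03536781) = -14.5139
SPL = 114.5 + (-14.5139) = 99.99

99.99 dB


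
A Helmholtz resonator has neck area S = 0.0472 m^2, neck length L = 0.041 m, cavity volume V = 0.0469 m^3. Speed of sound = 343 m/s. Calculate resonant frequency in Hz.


Given values:
  S = 0.0472 m^2, L = 0.041 m, V = 0.0469 m^3, c = 343 m/s
Formula: f = (c / (2*pi)) * sqrt(S / (V * L))
Compute V * L = 0.0469 * 0.041 = 0.0019229
Compute S / (V * L) = 0.0472 / 0.0019229 = 24.5463
Compute sqrt(24.5463) = 4.954422
Compute c / (2*pi) = 343 / 6.283185 = 54.590148
f = 54.590148 * 4.954422 = 270.46

270.46 Hz


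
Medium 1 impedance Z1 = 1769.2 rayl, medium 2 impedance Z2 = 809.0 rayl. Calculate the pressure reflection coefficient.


Given values:
  Z1 = 1769.2 rayl, Z2 = 809.0 rayl
Formula: R = (Z2 - Z1) / (Z2 + Z1)
Numerator: Z2 - Z1 = 809.0 - 1769.2 = -960.2
Denominator: Z2 + Z1 = 809.0 + 1769.2 = 2578.2
R = -960.2 / 2578.2 = -0.3724

-0.3724


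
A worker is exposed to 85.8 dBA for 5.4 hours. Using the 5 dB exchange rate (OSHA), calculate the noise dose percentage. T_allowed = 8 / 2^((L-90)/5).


Given values:
  L = 85.8 dBA, T = 5.4 hours
Formula: T_allowed = 8 / 2^((L - 90) / 5)
Compute exponent: (85.8 - 90) / 5 = -0.84
Compute 2^(-0.84) = 0.558644
T_allowed = 8 / 0.558644 = 14.32039 hours
Dose = (T / T_allowed) * 100
Dose = (5.4 / 14.32039) * 100 = 37.71

37.71 %


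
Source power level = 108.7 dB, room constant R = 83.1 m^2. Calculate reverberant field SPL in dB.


Given values:
  Lw = 108.7 dB, R = 83.1 m^2
Formula: SPL = Lw + 10 * log10(4 / R)
Compute 4 / R = 4 / 83.1 = 0.048135
Compute 10 * log10(0.048135) = -13.1754
SPL = 108.7 + (-13.1754) = 95.52

95.52 dB


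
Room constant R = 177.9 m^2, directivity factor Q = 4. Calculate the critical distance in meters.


Given values:
  R = 177.9 m^2, Q = 4
Formula: d_c = 0.141 * sqrt(Q * R)
Compute Q * R = 4 * 177.9 = 711.6
Compute sqrt(711.6) = 26.6758
d_c = 0.141 * 26.6758 = 3.761

3.761 m


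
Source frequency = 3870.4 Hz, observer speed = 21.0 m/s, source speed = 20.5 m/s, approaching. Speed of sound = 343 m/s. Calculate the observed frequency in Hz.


Given values:
  f_s = 3870.4 Hz, v_o = 21.0 m/s, v_s = 20.5 m/s
  Direction: approaching
Formula: f_o = f_s * (c + v_o) / (c - v_s)
Numerator: c + v_o = 343 + 21.0 = 364.0
Denominator: c - v_s = 343 - 20.5 = 322.5
f_o = 3870.4 * 364.0 / 322.5 = 4368.45

4368.45 Hz


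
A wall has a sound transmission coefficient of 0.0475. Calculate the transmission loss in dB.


Given values:
  tau = 0.0475
Formula: TL = 10 * log10(1 / tau)
Compute 1 / tau = 1 / 0.0475 = 21.0526
Compute log10(21.0526) = 1.323306
TL = 10 * 1.323306 = 13.23

13.23 dB


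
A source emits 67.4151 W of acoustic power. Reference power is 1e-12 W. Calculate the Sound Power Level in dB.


Given values:
  W = 67.4151 W
  W_ref = 1e-12 W
Formula: SWL = 10 * log10(W / W_ref)
Compute ratio: W / W_ref = 67415100000000
Compute log10: log10(67415100000000) = 13.828757
Multiply: SWL = 10 * 13.828757 = 138.29

138.29 dB


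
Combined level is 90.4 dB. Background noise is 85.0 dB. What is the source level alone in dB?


Given values:
  L_total = 90.4 dB, L_bg = 85.0 dB
Formula: L_source = 10 * log10(10^(L_total/10) - 10^(L_bg/10))
Convert to linear:
  10^(90.4/10) = 1096478196.1432
  10^(85.0/10) = 316227766.0168
Difference: 1096478196.1432 - 316227766.0168 = 780250430.1264
L_source = 10 * log10(780250430.1264) = 88.92

88.92 dB
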